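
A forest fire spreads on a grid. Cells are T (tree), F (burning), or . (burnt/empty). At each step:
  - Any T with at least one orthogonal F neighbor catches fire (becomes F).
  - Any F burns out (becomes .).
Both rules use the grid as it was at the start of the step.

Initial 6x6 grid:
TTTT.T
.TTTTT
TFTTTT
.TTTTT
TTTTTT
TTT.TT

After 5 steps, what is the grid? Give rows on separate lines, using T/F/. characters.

Step 1: 4 trees catch fire, 1 burn out
  TTTT.T
  .FTTTT
  F.FTTT
  .FTTTT
  TTTTTT
  TTT.TT
Step 2: 5 trees catch fire, 4 burn out
  TFTT.T
  ..FTTT
  ...FTT
  ..FTTT
  TFTTTT
  TTT.TT
Step 3: 8 trees catch fire, 5 burn out
  F.FT.T
  ...FTT
  ....FT
  ...FTT
  F.FTTT
  TFT.TT
Step 4: 7 trees catch fire, 8 burn out
  ...F.T
  ....FT
  .....F
  ....FT
  ...FTT
  F.F.TT
Step 5: 3 trees catch fire, 7 burn out
  .....T
  .....F
  ......
  .....F
  ....FT
  ....TT

.....T
.....F
......
.....F
....FT
....TT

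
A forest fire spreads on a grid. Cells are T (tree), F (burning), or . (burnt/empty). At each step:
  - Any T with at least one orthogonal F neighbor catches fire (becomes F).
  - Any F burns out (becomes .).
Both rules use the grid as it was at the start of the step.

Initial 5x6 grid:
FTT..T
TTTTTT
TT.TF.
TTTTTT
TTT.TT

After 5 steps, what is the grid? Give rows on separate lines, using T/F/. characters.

Step 1: 5 trees catch fire, 2 burn out
  .FT..T
  FTTTFT
  TT.F..
  TTTTFT
  TTT.TT
Step 2: 8 trees catch fire, 5 burn out
  ..F..T
  .FTF.F
  FT....
  TTTF.F
  TTT.FT
Step 3: 6 trees catch fire, 8 burn out
  .....F
  ..F...
  .F....
  FTF...
  TTT..F
Step 4: 3 trees catch fire, 6 burn out
  ......
  ......
  ......
  .F....
  FTF...
Step 5: 1 trees catch fire, 3 burn out
  ......
  ......
  ......
  ......
  .F....

......
......
......
......
.F....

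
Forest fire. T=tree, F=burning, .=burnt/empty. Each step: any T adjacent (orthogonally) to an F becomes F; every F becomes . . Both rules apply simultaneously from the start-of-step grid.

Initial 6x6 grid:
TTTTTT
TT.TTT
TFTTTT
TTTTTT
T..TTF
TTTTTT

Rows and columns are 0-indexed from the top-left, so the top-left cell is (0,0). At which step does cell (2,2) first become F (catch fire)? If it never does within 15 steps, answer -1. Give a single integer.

Step 1: cell (2,2)='F' (+7 fires, +2 burnt)
  -> target ignites at step 1
Step 2: cell (2,2)='.' (+9 fires, +7 burnt)
Step 3: cell (2,2)='.' (+8 fires, +9 burnt)
Step 4: cell (2,2)='.' (+5 fires, +8 burnt)
Step 5: cell (2,2)='.' (+2 fires, +5 burnt)
Step 6: cell (2,2)='.' (+0 fires, +2 burnt)
  fire out at step 6

1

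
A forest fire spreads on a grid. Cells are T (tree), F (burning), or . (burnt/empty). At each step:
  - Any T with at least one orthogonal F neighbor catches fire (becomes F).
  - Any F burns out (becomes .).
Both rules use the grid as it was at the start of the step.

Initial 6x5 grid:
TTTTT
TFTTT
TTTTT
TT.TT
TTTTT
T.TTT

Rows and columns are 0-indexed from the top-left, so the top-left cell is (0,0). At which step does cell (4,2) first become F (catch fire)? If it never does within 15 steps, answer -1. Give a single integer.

Step 1: cell (4,2)='T' (+4 fires, +1 burnt)
Step 2: cell (4,2)='T' (+6 fires, +4 burnt)
Step 3: cell (4,2)='T' (+5 fires, +6 burnt)
Step 4: cell (4,2)='F' (+5 fires, +5 burnt)
  -> target ignites at step 4
Step 5: cell (4,2)='.' (+4 fires, +5 burnt)
Step 6: cell (4,2)='.' (+2 fires, +4 burnt)
Step 7: cell (4,2)='.' (+1 fires, +2 burnt)
Step 8: cell (4,2)='.' (+0 fires, +1 burnt)
  fire out at step 8

4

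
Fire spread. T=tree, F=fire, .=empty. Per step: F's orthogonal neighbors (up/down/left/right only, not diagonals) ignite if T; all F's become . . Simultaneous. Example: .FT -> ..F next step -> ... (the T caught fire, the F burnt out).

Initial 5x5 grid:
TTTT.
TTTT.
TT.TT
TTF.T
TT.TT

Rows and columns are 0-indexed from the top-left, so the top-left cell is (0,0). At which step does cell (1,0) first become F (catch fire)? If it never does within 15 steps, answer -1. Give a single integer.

Step 1: cell (1,0)='T' (+1 fires, +1 burnt)
Step 2: cell (1,0)='T' (+3 fires, +1 burnt)
Step 3: cell (1,0)='T' (+3 fires, +3 burnt)
Step 4: cell (1,0)='F' (+3 fires, +3 burnt)
  -> target ignites at step 4
Step 5: cell (1,0)='.' (+3 fires, +3 burnt)
Step 6: cell (1,0)='.' (+2 fires, +3 burnt)
Step 7: cell (1,0)='.' (+1 fires, +2 burnt)
Step 8: cell (1,0)='.' (+1 fires, +1 burnt)
Step 9: cell (1,0)='.' (+1 fires, +1 burnt)
Step 10: cell (1,0)='.' (+1 fires, +1 burnt)
Step 11: cell (1,0)='.' (+0 fires, +1 burnt)
  fire out at step 11

4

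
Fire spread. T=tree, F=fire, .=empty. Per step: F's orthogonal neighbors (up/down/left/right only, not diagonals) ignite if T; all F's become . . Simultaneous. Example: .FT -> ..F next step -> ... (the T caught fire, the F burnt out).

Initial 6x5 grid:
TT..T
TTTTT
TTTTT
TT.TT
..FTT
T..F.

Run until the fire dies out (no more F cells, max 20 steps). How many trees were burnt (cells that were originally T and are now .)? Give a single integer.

Step 1: +1 fires, +2 burnt (F count now 1)
Step 2: +2 fires, +1 burnt (F count now 2)
Step 3: +2 fires, +2 burnt (F count now 2)
Step 4: +3 fires, +2 burnt (F count now 3)
Step 5: +3 fires, +3 burnt (F count now 3)
Step 6: +4 fires, +3 burnt (F count now 4)
Step 7: +3 fires, +4 burnt (F count now 3)
Step 8: +1 fires, +3 burnt (F count now 1)
Step 9: +0 fires, +1 burnt (F count now 0)
Fire out after step 9
Initially T: 20, now '.': 29
Total burnt (originally-T cells now '.'): 19

Answer: 19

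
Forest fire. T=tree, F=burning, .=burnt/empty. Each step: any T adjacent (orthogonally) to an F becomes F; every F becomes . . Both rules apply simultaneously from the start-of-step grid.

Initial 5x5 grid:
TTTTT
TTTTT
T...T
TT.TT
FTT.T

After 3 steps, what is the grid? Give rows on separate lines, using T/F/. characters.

Step 1: 2 trees catch fire, 1 burn out
  TTTTT
  TTTTT
  T...T
  FT.TT
  .FT.T
Step 2: 3 trees catch fire, 2 burn out
  TTTTT
  TTTTT
  F...T
  .F.TT
  ..F.T
Step 3: 1 trees catch fire, 3 burn out
  TTTTT
  FTTTT
  ....T
  ...TT
  ....T

TTTTT
FTTTT
....T
...TT
....T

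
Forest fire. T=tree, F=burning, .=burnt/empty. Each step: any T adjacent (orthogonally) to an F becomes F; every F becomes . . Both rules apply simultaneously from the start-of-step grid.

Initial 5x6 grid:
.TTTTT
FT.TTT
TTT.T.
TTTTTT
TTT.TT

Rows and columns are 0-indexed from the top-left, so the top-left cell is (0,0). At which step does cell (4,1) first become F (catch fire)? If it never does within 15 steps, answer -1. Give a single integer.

Step 1: cell (4,1)='T' (+2 fires, +1 burnt)
Step 2: cell (4,1)='T' (+3 fires, +2 burnt)
Step 3: cell (4,1)='T' (+4 fires, +3 burnt)
Step 4: cell (4,1)='F' (+3 fires, +4 burnt)
  -> target ignites at step 4
Step 5: cell (4,1)='.' (+4 fires, +3 burnt)
Step 6: cell (4,1)='.' (+3 fires, +4 burnt)
Step 7: cell (4,1)='.' (+4 fires, +3 burnt)
Step 8: cell (4,1)='.' (+1 fires, +4 burnt)
Step 9: cell (4,1)='.' (+0 fires, +1 burnt)
  fire out at step 9

4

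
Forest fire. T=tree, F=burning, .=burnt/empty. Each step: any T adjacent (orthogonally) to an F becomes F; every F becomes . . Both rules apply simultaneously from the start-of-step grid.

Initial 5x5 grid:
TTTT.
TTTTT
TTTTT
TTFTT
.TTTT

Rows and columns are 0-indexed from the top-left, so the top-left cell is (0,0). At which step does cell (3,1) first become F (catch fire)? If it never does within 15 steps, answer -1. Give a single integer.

Step 1: cell (3,1)='F' (+4 fires, +1 burnt)
  -> target ignites at step 1
Step 2: cell (3,1)='.' (+7 fires, +4 burnt)
Step 3: cell (3,1)='.' (+6 fires, +7 burnt)
Step 4: cell (3,1)='.' (+4 fires, +6 burnt)
Step 5: cell (3,1)='.' (+1 fires, +4 burnt)
Step 6: cell (3,1)='.' (+0 fires, +1 burnt)
  fire out at step 6

1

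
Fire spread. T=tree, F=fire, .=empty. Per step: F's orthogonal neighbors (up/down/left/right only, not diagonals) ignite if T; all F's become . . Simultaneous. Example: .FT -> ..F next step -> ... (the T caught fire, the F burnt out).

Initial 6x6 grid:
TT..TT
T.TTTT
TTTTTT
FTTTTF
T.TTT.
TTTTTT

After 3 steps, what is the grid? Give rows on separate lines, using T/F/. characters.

Step 1: 5 trees catch fire, 2 burn out
  TT..TT
  T.TTTT
  FTTTTF
  .FTTF.
  F.TTT.
  TTTTTT
Step 2: 8 trees catch fire, 5 burn out
  TT..TT
  F.TTTF
  .FTTF.
  ..FF..
  ..TTF.
  FTTTTT
Step 3: 9 trees catch fire, 8 burn out
  FT..TF
  ..TTF.
  ..FF..
  ......
  ..FF..
  .FTTFT

FT..TF
..TTF.
..FF..
......
..FF..
.FTTFT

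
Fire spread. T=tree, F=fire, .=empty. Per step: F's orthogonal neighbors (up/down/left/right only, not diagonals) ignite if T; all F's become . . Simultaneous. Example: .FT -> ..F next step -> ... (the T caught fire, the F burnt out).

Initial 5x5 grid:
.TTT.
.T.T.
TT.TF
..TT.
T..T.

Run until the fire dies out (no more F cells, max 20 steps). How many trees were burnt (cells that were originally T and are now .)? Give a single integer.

Answer: 11

Derivation:
Step 1: +1 fires, +1 burnt (F count now 1)
Step 2: +2 fires, +1 burnt (F count now 2)
Step 3: +3 fires, +2 burnt (F count now 3)
Step 4: +1 fires, +3 burnt (F count now 1)
Step 5: +1 fires, +1 burnt (F count now 1)
Step 6: +1 fires, +1 burnt (F count now 1)
Step 7: +1 fires, +1 burnt (F count now 1)
Step 8: +1 fires, +1 burnt (F count now 1)
Step 9: +0 fires, +1 burnt (F count now 0)
Fire out after step 9
Initially T: 12, now '.': 24
Total burnt (originally-T cells now '.'): 11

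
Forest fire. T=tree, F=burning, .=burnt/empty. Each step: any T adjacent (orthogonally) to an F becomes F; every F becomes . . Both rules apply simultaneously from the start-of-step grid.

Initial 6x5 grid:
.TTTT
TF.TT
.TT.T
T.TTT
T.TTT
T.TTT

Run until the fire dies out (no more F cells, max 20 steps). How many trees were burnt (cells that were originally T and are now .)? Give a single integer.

Answer: 19

Derivation:
Step 1: +3 fires, +1 burnt (F count now 3)
Step 2: +2 fires, +3 burnt (F count now 2)
Step 3: +2 fires, +2 burnt (F count now 2)
Step 4: +4 fires, +2 burnt (F count now 4)
Step 5: +4 fires, +4 burnt (F count now 4)
Step 6: +3 fires, +4 burnt (F count now 3)
Step 7: +1 fires, +3 burnt (F count now 1)
Step 8: +0 fires, +1 burnt (F count now 0)
Fire out after step 8
Initially T: 22, now '.': 27
Total burnt (originally-T cells now '.'): 19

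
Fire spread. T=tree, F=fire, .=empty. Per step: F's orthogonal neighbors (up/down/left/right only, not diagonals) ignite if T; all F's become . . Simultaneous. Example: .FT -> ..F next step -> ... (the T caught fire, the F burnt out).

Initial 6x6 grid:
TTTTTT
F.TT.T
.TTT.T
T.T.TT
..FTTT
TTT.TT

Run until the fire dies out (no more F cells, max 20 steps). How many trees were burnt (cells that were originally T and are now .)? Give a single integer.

Answer: 24

Derivation:
Step 1: +4 fires, +2 burnt (F count now 4)
Step 2: +4 fires, +4 burnt (F count now 4)
Step 3: +8 fires, +4 burnt (F count now 8)
Step 4: +4 fires, +8 burnt (F count now 4)
Step 5: +2 fires, +4 burnt (F count now 2)
Step 6: +2 fires, +2 burnt (F count now 2)
Step 7: +0 fires, +2 burnt (F count now 0)
Fire out after step 7
Initially T: 25, now '.': 35
Total burnt (originally-T cells now '.'): 24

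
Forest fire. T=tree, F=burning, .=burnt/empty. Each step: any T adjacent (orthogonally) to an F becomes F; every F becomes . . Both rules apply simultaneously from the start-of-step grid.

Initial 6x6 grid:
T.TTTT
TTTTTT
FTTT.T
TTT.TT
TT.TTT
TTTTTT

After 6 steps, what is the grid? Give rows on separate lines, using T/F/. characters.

Step 1: 3 trees catch fire, 1 burn out
  T.TTTT
  FTTTTT
  .FTT.T
  FTT.TT
  TT.TTT
  TTTTTT
Step 2: 5 trees catch fire, 3 burn out
  F.TTTT
  .FTTTT
  ..FT.T
  .FT.TT
  FT.TTT
  TTTTTT
Step 3: 5 trees catch fire, 5 burn out
  ..TTTT
  ..FTTT
  ...F.T
  ..F.TT
  .F.TTT
  FTTTTT
Step 4: 3 trees catch fire, 5 burn out
  ..FTTT
  ...FTT
  .....T
  ....TT
  ...TTT
  .FTTTT
Step 5: 3 trees catch fire, 3 burn out
  ...FTT
  ....FT
  .....T
  ....TT
  ...TTT
  ..FTTT
Step 6: 3 trees catch fire, 3 burn out
  ....FT
  .....F
  .....T
  ....TT
  ...TTT
  ...FTT

....FT
.....F
.....T
....TT
...TTT
...FTT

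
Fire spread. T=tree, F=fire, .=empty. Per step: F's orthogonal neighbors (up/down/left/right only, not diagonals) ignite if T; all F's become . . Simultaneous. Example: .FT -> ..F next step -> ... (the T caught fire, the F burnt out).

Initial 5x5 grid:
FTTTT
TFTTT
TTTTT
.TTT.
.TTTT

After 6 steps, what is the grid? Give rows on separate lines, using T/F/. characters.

Step 1: 4 trees catch fire, 2 burn out
  .FTTT
  F.FTT
  TFTTT
  .TTT.
  .TTTT
Step 2: 5 trees catch fire, 4 burn out
  ..FTT
  ...FT
  F.FTT
  .FTT.
  .TTTT
Step 3: 5 trees catch fire, 5 burn out
  ...FT
  ....F
  ...FT
  ..FT.
  .FTTT
Step 4: 4 trees catch fire, 5 burn out
  ....F
  .....
  ....F
  ...F.
  ..FTT
Step 5: 1 trees catch fire, 4 burn out
  .....
  .....
  .....
  .....
  ...FT
Step 6: 1 trees catch fire, 1 burn out
  .....
  .....
  .....
  .....
  ....F

.....
.....
.....
.....
....F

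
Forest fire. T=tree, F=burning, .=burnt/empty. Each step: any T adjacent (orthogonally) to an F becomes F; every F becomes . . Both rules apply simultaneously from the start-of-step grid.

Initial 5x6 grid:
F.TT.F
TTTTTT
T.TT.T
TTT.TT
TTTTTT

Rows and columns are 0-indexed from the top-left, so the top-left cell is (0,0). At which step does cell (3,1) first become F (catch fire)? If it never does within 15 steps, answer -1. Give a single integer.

Step 1: cell (3,1)='T' (+2 fires, +2 burnt)
Step 2: cell (3,1)='T' (+4 fires, +2 burnt)
Step 3: cell (3,1)='T' (+4 fires, +4 burnt)
Step 4: cell (3,1)='F' (+8 fires, +4 burnt)
  -> target ignites at step 4
Step 5: cell (3,1)='.' (+3 fires, +8 burnt)
Step 6: cell (3,1)='.' (+2 fires, +3 burnt)
Step 7: cell (3,1)='.' (+0 fires, +2 burnt)
  fire out at step 7

4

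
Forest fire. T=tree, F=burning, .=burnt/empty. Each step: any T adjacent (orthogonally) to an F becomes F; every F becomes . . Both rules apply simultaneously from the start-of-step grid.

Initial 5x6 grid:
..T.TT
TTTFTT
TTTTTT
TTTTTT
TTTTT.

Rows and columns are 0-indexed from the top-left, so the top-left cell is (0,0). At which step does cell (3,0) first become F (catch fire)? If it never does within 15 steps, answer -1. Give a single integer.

Step 1: cell (3,0)='T' (+3 fires, +1 burnt)
Step 2: cell (3,0)='T' (+7 fires, +3 burnt)
Step 3: cell (3,0)='T' (+7 fires, +7 burnt)
Step 4: cell (3,0)='T' (+5 fires, +7 burnt)
Step 5: cell (3,0)='F' (+2 fires, +5 burnt)
  -> target ignites at step 5
Step 6: cell (3,0)='.' (+1 fires, +2 burnt)
Step 7: cell (3,0)='.' (+0 fires, +1 burnt)
  fire out at step 7

5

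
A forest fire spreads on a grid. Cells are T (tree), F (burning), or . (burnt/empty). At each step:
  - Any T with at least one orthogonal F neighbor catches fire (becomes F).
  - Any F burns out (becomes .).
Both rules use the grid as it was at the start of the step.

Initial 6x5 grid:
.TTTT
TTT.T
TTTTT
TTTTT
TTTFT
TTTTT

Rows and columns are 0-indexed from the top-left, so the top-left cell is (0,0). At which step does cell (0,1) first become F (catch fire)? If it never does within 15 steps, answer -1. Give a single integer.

Step 1: cell (0,1)='T' (+4 fires, +1 burnt)
Step 2: cell (0,1)='T' (+6 fires, +4 burnt)
Step 3: cell (0,1)='T' (+5 fires, +6 burnt)
Step 4: cell (0,1)='T' (+5 fires, +5 burnt)
Step 5: cell (0,1)='T' (+4 fires, +5 burnt)
Step 6: cell (0,1)='F' (+3 fires, +4 burnt)
  -> target ignites at step 6
Step 7: cell (0,1)='.' (+0 fires, +3 burnt)
  fire out at step 7

6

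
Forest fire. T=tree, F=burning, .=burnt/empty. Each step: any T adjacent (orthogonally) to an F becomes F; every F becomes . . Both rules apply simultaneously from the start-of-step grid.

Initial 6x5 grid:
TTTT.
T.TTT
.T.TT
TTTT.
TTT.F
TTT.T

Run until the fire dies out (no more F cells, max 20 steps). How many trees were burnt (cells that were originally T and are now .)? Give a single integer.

Answer: 1

Derivation:
Step 1: +1 fires, +1 burnt (F count now 1)
Step 2: +0 fires, +1 burnt (F count now 0)
Fire out after step 2
Initially T: 22, now '.': 9
Total burnt (originally-T cells now '.'): 1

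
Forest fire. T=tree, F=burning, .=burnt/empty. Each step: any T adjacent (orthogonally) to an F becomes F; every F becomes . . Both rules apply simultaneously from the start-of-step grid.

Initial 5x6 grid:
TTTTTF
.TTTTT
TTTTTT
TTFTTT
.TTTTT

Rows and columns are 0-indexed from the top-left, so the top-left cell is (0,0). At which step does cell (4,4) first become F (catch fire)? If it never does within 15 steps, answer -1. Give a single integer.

Step 1: cell (4,4)='T' (+6 fires, +2 burnt)
Step 2: cell (4,4)='T' (+10 fires, +6 burnt)
Step 3: cell (4,4)='F' (+7 fires, +10 burnt)
  -> target ignites at step 3
Step 4: cell (4,4)='.' (+2 fires, +7 burnt)
Step 5: cell (4,4)='.' (+1 fires, +2 burnt)
Step 6: cell (4,4)='.' (+0 fires, +1 burnt)
  fire out at step 6

3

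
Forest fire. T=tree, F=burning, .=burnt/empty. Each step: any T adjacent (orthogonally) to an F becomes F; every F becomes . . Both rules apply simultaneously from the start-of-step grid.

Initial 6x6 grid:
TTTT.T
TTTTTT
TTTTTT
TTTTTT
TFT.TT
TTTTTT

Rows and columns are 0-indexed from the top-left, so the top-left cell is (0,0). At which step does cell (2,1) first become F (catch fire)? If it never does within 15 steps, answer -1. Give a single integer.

Step 1: cell (2,1)='T' (+4 fires, +1 burnt)
Step 2: cell (2,1)='F' (+5 fires, +4 burnt)
  -> target ignites at step 2
Step 3: cell (2,1)='.' (+5 fires, +5 burnt)
Step 4: cell (2,1)='.' (+6 fires, +5 burnt)
Step 5: cell (2,1)='.' (+7 fires, +6 burnt)
Step 6: cell (2,1)='.' (+4 fires, +7 burnt)
Step 7: cell (2,1)='.' (+1 fires, +4 burnt)
Step 8: cell (2,1)='.' (+1 fires, +1 burnt)
Step 9: cell (2,1)='.' (+0 fires, +1 burnt)
  fire out at step 9

2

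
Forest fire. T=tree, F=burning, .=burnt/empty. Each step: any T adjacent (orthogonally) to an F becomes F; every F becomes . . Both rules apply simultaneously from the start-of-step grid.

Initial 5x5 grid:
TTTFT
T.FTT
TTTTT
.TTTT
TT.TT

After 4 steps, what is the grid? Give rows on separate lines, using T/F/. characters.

Step 1: 4 trees catch fire, 2 burn out
  TTF.F
  T..FT
  TTFTT
  .TTTT
  TT.TT
Step 2: 5 trees catch fire, 4 burn out
  TF...
  T...F
  TF.FT
  .TFTT
  TT.TT
Step 3: 5 trees catch fire, 5 burn out
  F....
  T....
  F...F
  .F.FT
  TT.TT
Step 4: 4 trees catch fire, 5 burn out
  .....
  F....
  .....
  ....F
  TF.FT

.....
F....
.....
....F
TF.FT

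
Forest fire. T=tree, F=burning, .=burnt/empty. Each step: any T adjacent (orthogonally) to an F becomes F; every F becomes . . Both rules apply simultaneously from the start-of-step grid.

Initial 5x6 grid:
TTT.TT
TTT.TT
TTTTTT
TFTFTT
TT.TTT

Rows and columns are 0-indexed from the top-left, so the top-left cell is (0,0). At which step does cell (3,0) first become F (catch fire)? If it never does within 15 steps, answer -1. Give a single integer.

Step 1: cell (3,0)='F' (+7 fires, +2 burnt)
  -> target ignites at step 1
Step 2: cell (3,0)='.' (+7 fires, +7 burnt)
Step 3: cell (3,0)='.' (+6 fires, +7 burnt)
Step 4: cell (3,0)='.' (+4 fires, +6 burnt)
Step 5: cell (3,0)='.' (+1 fires, +4 burnt)
Step 6: cell (3,0)='.' (+0 fires, +1 burnt)
  fire out at step 6

1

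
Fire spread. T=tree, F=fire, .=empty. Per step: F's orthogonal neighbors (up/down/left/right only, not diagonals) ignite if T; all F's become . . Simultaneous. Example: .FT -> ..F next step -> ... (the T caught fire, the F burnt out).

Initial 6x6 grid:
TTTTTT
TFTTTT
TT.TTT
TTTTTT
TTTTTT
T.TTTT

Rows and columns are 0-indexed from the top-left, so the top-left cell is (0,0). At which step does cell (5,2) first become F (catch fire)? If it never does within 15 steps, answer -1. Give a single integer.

Step 1: cell (5,2)='T' (+4 fires, +1 burnt)
Step 2: cell (5,2)='T' (+5 fires, +4 burnt)
Step 3: cell (5,2)='T' (+6 fires, +5 burnt)
Step 4: cell (5,2)='T' (+6 fires, +6 burnt)
Step 5: cell (5,2)='F' (+6 fires, +6 burnt)
  -> target ignites at step 5
Step 6: cell (5,2)='.' (+3 fires, +6 burnt)
Step 7: cell (5,2)='.' (+2 fires, +3 burnt)
Step 8: cell (5,2)='.' (+1 fires, +2 burnt)
Step 9: cell (5,2)='.' (+0 fires, +1 burnt)
  fire out at step 9

5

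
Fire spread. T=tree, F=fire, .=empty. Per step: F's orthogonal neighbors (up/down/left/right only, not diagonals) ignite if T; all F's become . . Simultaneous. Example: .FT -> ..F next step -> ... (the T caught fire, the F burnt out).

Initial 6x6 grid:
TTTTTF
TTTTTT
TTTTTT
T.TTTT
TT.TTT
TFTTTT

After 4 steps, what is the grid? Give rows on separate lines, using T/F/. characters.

Step 1: 5 trees catch fire, 2 burn out
  TTTTF.
  TTTTTF
  TTTTTT
  T.TTTT
  TF.TTT
  F.FTTT
Step 2: 5 trees catch fire, 5 burn out
  TTTF..
  TTTTF.
  TTTTTF
  T.TTTT
  F..TTT
  ...FTT
Step 3: 7 trees catch fire, 5 burn out
  TTF...
  TTTF..
  TTTTF.
  F.TTTF
  ...FTT
  ....FT
Step 4: 9 trees catch fire, 7 burn out
  TF....
  TTF...
  FTTF..
  ..TFF.
  ....FF
  .....F

TF....
TTF...
FTTF..
..TFF.
....FF
.....F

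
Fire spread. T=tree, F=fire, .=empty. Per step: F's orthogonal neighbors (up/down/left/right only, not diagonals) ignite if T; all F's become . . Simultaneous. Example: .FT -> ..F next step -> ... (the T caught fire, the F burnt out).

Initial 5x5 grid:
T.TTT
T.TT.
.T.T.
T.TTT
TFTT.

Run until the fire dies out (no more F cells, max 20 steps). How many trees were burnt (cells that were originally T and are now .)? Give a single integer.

Answer: 13

Derivation:
Step 1: +2 fires, +1 burnt (F count now 2)
Step 2: +3 fires, +2 burnt (F count now 3)
Step 3: +1 fires, +3 burnt (F count now 1)
Step 4: +2 fires, +1 burnt (F count now 2)
Step 5: +1 fires, +2 burnt (F count now 1)
Step 6: +2 fires, +1 burnt (F count now 2)
Step 7: +2 fires, +2 burnt (F count now 2)
Step 8: +0 fires, +2 burnt (F count now 0)
Fire out after step 8
Initially T: 16, now '.': 22
Total burnt (originally-T cells now '.'): 13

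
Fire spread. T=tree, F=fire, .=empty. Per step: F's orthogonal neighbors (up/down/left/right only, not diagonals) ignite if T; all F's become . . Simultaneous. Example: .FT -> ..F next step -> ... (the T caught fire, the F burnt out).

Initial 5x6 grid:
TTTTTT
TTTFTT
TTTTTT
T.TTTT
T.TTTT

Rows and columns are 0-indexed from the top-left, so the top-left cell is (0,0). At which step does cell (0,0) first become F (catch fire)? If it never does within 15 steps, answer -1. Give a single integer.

Step 1: cell (0,0)='T' (+4 fires, +1 burnt)
Step 2: cell (0,0)='T' (+7 fires, +4 burnt)
Step 3: cell (0,0)='T' (+8 fires, +7 burnt)
Step 4: cell (0,0)='F' (+5 fires, +8 burnt)
  -> target ignites at step 4
Step 5: cell (0,0)='.' (+2 fires, +5 burnt)
Step 6: cell (0,0)='.' (+1 fires, +2 burnt)
Step 7: cell (0,0)='.' (+0 fires, +1 burnt)
  fire out at step 7

4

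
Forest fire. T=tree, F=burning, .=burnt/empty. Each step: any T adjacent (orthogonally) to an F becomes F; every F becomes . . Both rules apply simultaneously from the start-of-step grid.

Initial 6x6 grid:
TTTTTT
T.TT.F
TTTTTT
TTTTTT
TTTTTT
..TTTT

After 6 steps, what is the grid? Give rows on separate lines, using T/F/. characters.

Step 1: 2 trees catch fire, 1 burn out
  TTTTTF
  T.TT..
  TTTTTF
  TTTTTT
  TTTTTT
  ..TTTT
Step 2: 3 trees catch fire, 2 burn out
  TTTTF.
  T.TT..
  TTTTF.
  TTTTTF
  TTTTTT
  ..TTTT
Step 3: 4 trees catch fire, 3 burn out
  TTTF..
  T.TT..
  TTTF..
  TTTTF.
  TTTTTF
  ..TTTT
Step 4: 6 trees catch fire, 4 burn out
  TTF...
  T.TF..
  TTF...
  TTTF..
  TTTTF.
  ..TTTF
Step 5: 6 trees catch fire, 6 burn out
  TF....
  T.F...
  TF....
  TTF...
  TTTF..
  ..TTF.
Step 6: 5 trees catch fire, 6 burn out
  F.....
  T.....
  F.....
  TF....
  TTF...
  ..TF..

F.....
T.....
F.....
TF....
TTF...
..TF..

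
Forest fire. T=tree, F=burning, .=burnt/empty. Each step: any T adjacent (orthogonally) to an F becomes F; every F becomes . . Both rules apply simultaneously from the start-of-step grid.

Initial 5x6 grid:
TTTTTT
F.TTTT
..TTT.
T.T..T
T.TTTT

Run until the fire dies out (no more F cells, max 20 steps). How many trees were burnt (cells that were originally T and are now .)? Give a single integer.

Step 1: +1 fires, +1 burnt (F count now 1)
Step 2: +1 fires, +1 burnt (F count now 1)
Step 3: +1 fires, +1 burnt (F count now 1)
Step 4: +2 fires, +1 burnt (F count now 2)
Step 5: +3 fires, +2 burnt (F count now 3)
Step 6: +4 fires, +3 burnt (F count now 4)
Step 7: +3 fires, +4 burnt (F count now 3)
Step 8: +1 fires, +3 burnt (F count now 1)
Step 9: +1 fires, +1 burnt (F count now 1)
Step 10: +1 fires, +1 burnt (F count now 1)
Step 11: +1 fires, +1 burnt (F count now 1)
Step 12: +0 fires, +1 burnt (F count now 0)
Fire out after step 12
Initially T: 21, now '.': 28
Total burnt (originally-T cells now '.'): 19

Answer: 19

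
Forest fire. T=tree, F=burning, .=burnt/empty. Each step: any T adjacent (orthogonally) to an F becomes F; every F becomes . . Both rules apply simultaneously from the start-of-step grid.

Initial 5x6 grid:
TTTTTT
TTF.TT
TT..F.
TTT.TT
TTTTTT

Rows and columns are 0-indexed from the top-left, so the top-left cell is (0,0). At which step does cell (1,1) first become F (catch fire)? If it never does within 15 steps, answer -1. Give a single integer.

Step 1: cell (1,1)='F' (+4 fires, +2 burnt)
  -> target ignites at step 1
Step 2: cell (1,1)='.' (+8 fires, +4 burnt)
Step 3: cell (1,1)='.' (+6 fires, +8 burnt)
Step 4: cell (1,1)='.' (+4 fires, +6 burnt)
Step 5: cell (1,1)='.' (+1 fires, +4 burnt)
Step 6: cell (1,1)='.' (+0 fires, +1 burnt)
  fire out at step 6

1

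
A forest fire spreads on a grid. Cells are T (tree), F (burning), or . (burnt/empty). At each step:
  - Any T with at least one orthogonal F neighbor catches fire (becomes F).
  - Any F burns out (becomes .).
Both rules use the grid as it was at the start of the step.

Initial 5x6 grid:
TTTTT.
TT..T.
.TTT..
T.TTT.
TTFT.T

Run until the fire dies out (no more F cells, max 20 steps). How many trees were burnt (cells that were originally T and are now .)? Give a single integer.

Answer: 18

Derivation:
Step 1: +3 fires, +1 burnt (F count now 3)
Step 2: +3 fires, +3 burnt (F count now 3)
Step 3: +4 fires, +3 burnt (F count now 4)
Step 4: +1 fires, +4 burnt (F count now 1)
Step 5: +2 fires, +1 burnt (F count now 2)
Step 6: +2 fires, +2 burnt (F count now 2)
Step 7: +1 fires, +2 burnt (F count now 1)
Step 8: +1 fires, +1 burnt (F count now 1)
Step 9: +1 fires, +1 burnt (F count now 1)
Step 10: +0 fires, +1 burnt (F count now 0)
Fire out after step 10
Initially T: 19, now '.': 29
Total burnt (originally-T cells now '.'): 18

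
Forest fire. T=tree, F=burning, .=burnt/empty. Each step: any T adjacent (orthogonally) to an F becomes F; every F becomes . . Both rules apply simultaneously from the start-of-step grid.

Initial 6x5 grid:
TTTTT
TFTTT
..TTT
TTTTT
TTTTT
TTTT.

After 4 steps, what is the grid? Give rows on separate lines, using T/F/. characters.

Step 1: 3 trees catch fire, 1 burn out
  TFTTT
  F.FTT
  ..TTT
  TTTTT
  TTTTT
  TTTT.
Step 2: 4 trees catch fire, 3 burn out
  F.FTT
  ...FT
  ..FTT
  TTTTT
  TTTTT
  TTTT.
Step 3: 4 trees catch fire, 4 burn out
  ...FT
  ....F
  ...FT
  TTFTT
  TTTTT
  TTTT.
Step 4: 5 trees catch fire, 4 burn out
  ....F
  .....
  ....F
  TF.FT
  TTFTT
  TTTT.

....F
.....
....F
TF.FT
TTFTT
TTTT.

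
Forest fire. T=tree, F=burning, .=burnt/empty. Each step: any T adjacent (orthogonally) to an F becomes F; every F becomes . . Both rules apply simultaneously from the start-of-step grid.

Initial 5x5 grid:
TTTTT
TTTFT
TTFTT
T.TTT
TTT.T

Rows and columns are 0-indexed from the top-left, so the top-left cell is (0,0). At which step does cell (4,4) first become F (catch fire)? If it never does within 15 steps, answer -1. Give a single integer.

Step 1: cell (4,4)='T' (+6 fires, +2 burnt)
Step 2: cell (4,4)='T' (+7 fires, +6 burnt)
Step 3: cell (4,4)='T' (+5 fires, +7 burnt)
Step 4: cell (4,4)='F' (+3 fires, +5 burnt)
  -> target ignites at step 4
Step 5: cell (4,4)='.' (+0 fires, +3 burnt)
  fire out at step 5

4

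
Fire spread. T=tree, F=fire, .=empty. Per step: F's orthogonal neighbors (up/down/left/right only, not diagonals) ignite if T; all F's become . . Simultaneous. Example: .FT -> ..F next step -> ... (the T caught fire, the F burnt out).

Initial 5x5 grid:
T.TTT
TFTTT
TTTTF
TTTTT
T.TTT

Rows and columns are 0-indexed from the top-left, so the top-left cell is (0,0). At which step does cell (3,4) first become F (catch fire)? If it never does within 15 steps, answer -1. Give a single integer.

Step 1: cell (3,4)='F' (+6 fires, +2 burnt)
  -> target ignites at step 1
Step 2: cell (3,4)='.' (+9 fires, +6 burnt)
Step 3: cell (3,4)='.' (+4 fires, +9 burnt)
Step 4: cell (3,4)='.' (+2 fires, +4 burnt)
Step 5: cell (3,4)='.' (+0 fires, +2 burnt)
  fire out at step 5

1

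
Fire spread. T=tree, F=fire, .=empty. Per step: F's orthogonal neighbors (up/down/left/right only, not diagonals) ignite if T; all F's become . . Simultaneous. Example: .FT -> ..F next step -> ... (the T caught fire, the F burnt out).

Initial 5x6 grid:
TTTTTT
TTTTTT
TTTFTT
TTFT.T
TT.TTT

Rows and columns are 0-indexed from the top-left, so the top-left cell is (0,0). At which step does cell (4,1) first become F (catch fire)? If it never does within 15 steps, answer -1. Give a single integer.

Step 1: cell (4,1)='T' (+5 fires, +2 burnt)
Step 2: cell (4,1)='F' (+8 fires, +5 burnt)
  -> target ignites at step 2
Step 3: cell (4,1)='.' (+8 fires, +8 burnt)
Step 4: cell (4,1)='.' (+4 fires, +8 burnt)
Step 5: cell (4,1)='.' (+1 fires, +4 burnt)
Step 6: cell (4,1)='.' (+0 fires, +1 burnt)
  fire out at step 6

2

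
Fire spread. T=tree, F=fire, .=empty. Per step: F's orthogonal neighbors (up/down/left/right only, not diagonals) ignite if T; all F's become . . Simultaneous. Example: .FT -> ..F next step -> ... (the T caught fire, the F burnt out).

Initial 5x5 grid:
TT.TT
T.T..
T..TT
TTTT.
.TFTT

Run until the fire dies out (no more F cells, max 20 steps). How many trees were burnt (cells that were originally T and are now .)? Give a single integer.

Answer: 13

Derivation:
Step 1: +3 fires, +1 burnt (F count now 3)
Step 2: +3 fires, +3 burnt (F count now 3)
Step 3: +2 fires, +3 burnt (F count now 2)
Step 4: +2 fires, +2 burnt (F count now 2)
Step 5: +1 fires, +2 burnt (F count now 1)
Step 6: +1 fires, +1 burnt (F count now 1)
Step 7: +1 fires, +1 burnt (F count now 1)
Step 8: +0 fires, +1 burnt (F count now 0)
Fire out after step 8
Initially T: 16, now '.': 22
Total burnt (originally-T cells now '.'): 13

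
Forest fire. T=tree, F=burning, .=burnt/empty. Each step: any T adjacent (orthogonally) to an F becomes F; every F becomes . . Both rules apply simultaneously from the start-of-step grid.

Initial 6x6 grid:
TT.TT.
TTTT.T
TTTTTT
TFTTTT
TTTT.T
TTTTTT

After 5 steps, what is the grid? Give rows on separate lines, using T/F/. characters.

Step 1: 4 trees catch fire, 1 burn out
  TT.TT.
  TTTT.T
  TFTTTT
  F.FTTT
  TFTT.T
  TTTTTT
Step 2: 7 trees catch fire, 4 burn out
  TT.TT.
  TFTT.T
  F.FTTT
  ...FTT
  F.FT.T
  TFTTTT
Step 3: 8 trees catch fire, 7 burn out
  TF.TT.
  F.FT.T
  ...FTT
  ....FT
  ...F.T
  F.FTTT
Step 4: 5 trees catch fire, 8 burn out
  F..TT.
  ...F.T
  ....FT
  .....F
  .....T
  ...FTT
Step 5: 4 trees catch fire, 5 burn out
  ...FT.
  .....T
  .....F
  ......
  .....F
  ....FT

...FT.
.....T
.....F
......
.....F
....FT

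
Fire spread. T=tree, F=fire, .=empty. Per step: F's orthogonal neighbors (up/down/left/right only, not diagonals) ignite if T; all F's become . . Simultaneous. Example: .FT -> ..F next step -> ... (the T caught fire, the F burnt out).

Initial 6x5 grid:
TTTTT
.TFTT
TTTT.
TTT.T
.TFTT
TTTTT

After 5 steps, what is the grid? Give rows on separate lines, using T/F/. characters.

Step 1: 8 trees catch fire, 2 burn out
  TTFTT
  .F.FT
  TTFT.
  TTF.T
  .F.FT
  TTFTT
Step 2: 9 trees catch fire, 8 burn out
  TF.FT
  ....F
  TF.F.
  TF..T
  ....F
  TF.FT
Step 3: 7 trees catch fire, 9 burn out
  F...F
  .....
  F....
  F...F
  .....
  F...F
Step 4: 0 trees catch fire, 7 burn out
  .....
  .....
  .....
  .....
  .....
  .....
Step 5: 0 trees catch fire, 0 burn out
  .....
  .....
  .....
  .....
  .....
  .....

.....
.....
.....
.....
.....
.....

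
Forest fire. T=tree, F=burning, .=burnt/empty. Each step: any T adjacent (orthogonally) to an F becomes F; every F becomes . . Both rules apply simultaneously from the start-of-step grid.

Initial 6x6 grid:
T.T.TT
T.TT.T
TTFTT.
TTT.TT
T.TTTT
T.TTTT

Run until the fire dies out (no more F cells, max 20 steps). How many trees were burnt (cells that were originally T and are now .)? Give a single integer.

Answer: 24

Derivation:
Step 1: +4 fires, +1 burnt (F count now 4)
Step 2: +6 fires, +4 burnt (F count now 6)
Step 3: +5 fires, +6 burnt (F count now 5)
Step 4: +5 fires, +5 burnt (F count now 5)
Step 5: +3 fires, +5 burnt (F count now 3)
Step 6: +1 fires, +3 burnt (F count now 1)
Step 7: +0 fires, +1 burnt (F count now 0)
Fire out after step 7
Initially T: 27, now '.': 33
Total burnt (originally-T cells now '.'): 24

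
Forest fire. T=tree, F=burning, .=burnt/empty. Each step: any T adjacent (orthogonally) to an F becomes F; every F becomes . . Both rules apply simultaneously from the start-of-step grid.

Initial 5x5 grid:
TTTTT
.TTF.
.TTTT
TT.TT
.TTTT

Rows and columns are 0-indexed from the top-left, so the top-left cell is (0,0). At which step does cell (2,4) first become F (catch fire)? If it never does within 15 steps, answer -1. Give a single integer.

Step 1: cell (2,4)='T' (+3 fires, +1 burnt)
Step 2: cell (2,4)='F' (+6 fires, +3 burnt)
  -> target ignites at step 2
Step 3: cell (2,4)='.' (+4 fires, +6 burnt)
Step 4: cell (2,4)='.' (+4 fires, +4 burnt)
Step 5: cell (2,4)='.' (+2 fires, +4 burnt)
Step 6: cell (2,4)='.' (+0 fires, +2 burnt)
  fire out at step 6

2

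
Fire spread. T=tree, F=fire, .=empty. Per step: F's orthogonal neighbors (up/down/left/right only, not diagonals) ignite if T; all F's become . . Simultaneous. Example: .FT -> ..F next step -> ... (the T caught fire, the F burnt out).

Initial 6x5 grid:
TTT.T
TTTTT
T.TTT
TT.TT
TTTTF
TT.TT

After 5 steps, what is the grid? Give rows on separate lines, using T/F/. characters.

Step 1: 3 trees catch fire, 1 burn out
  TTT.T
  TTTTT
  T.TTT
  TT.TF
  TTTF.
  TT.TF
Step 2: 4 trees catch fire, 3 burn out
  TTT.T
  TTTTT
  T.TTF
  TT.F.
  TTF..
  TT.F.
Step 3: 3 trees catch fire, 4 burn out
  TTT.T
  TTTTF
  T.TF.
  TT...
  TF...
  TT...
Step 4: 6 trees catch fire, 3 burn out
  TTT.F
  TTTF.
  T.F..
  TF...
  F....
  TF...
Step 5: 3 trees catch fire, 6 burn out
  TTT..
  TTF..
  T....
  F....
  .....
  F....

TTT..
TTF..
T....
F....
.....
F....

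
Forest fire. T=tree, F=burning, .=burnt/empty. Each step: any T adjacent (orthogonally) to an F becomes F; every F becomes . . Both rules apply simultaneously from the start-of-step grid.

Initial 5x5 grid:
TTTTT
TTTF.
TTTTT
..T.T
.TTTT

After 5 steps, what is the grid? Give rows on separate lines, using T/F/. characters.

Step 1: 3 trees catch fire, 1 burn out
  TTTFT
  TTF..
  TTTFT
  ..T.T
  .TTTT
Step 2: 5 trees catch fire, 3 burn out
  TTF.F
  TF...
  TTF.F
  ..T.T
  .TTTT
Step 3: 5 trees catch fire, 5 burn out
  TF...
  F....
  TF...
  ..F.F
  .TTTT
Step 4: 4 trees catch fire, 5 burn out
  F....
  .....
  F....
  .....
  .TFTF
Step 5: 2 trees catch fire, 4 burn out
  .....
  .....
  .....
  .....
  .F.F.

.....
.....
.....
.....
.F.F.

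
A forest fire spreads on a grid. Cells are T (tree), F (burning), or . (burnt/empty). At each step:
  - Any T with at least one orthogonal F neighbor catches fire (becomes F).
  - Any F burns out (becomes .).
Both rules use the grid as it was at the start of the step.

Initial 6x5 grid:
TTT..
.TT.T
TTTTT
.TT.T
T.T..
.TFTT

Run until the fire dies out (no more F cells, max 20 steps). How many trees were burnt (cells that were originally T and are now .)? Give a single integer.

Step 1: +3 fires, +1 burnt (F count now 3)
Step 2: +2 fires, +3 burnt (F count now 2)
Step 3: +2 fires, +2 burnt (F count now 2)
Step 4: +3 fires, +2 burnt (F count now 3)
Step 5: +4 fires, +3 burnt (F count now 4)
Step 6: +3 fires, +4 burnt (F count now 3)
Step 7: +1 fires, +3 burnt (F count now 1)
Step 8: +0 fires, +1 burnt (F count now 0)
Fire out after step 8
Initially T: 19, now '.': 29
Total burnt (originally-T cells now '.'): 18

Answer: 18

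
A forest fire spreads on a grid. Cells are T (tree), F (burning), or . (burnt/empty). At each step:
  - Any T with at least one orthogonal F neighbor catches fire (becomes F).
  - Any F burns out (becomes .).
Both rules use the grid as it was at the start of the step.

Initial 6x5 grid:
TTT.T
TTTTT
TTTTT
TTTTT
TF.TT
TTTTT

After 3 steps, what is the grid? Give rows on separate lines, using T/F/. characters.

Step 1: 3 trees catch fire, 1 burn out
  TTT.T
  TTTTT
  TTTTT
  TFTTT
  F..TT
  TFTTT
Step 2: 5 trees catch fire, 3 burn out
  TTT.T
  TTTTT
  TFTTT
  F.FTT
  ...TT
  F.FTT
Step 3: 5 trees catch fire, 5 burn out
  TTT.T
  TFTTT
  F.FTT
  ...FT
  ...TT
  ...FT

TTT.T
TFTTT
F.FTT
...FT
...TT
...FT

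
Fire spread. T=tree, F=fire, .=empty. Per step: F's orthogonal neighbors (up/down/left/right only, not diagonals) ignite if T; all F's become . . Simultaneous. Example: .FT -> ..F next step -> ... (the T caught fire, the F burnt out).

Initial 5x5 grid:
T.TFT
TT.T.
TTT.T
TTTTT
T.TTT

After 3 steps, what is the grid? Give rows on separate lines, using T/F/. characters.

Step 1: 3 trees catch fire, 1 burn out
  T.F.F
  TT.F.
  TTT.T
  TTTTT
  T.TTT
Step 2: 0 trees catch fire, 3 burn out
  T....
  TT...
  TTT.T
  TTTTT
  T.TTT
Step 3: 0 trees catch fire, 0 burn out
  T....
  TT...
  TTT.T
  TTTTT
  T.TTT

T....
TT...
TTT.T
TTTTT
T.TTT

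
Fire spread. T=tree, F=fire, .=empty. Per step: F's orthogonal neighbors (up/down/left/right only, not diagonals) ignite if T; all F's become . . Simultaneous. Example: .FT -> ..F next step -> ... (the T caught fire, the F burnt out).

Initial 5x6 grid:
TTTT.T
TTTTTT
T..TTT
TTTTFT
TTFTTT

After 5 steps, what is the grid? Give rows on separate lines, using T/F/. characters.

Step 1: 7 trees catch fire, 2 burn out
  TTTT.T
  TTTTTT
  T..TFT
  TTFF.F
  TF.FFT
Step 2: 6 trees catch fire, 7 burn out
  TTTT.T
  TTTTFT
  T..F.F
  TF....
  F....F
Step 3: 3 trees catch fire, 6 burn out
  TTTT.T
  TTTF.F
  T.....
  F.....
  ......
Step 4: 4 trees catch fire, 3 burn out
  TTTF.F
  TTF...
  F.....
  ......
  ......
Step 5: 3 trees catch fire, 4 burn out
  TTF...
  FF....
  ......
  ......
  ......

TTF...
FF....
......
......
......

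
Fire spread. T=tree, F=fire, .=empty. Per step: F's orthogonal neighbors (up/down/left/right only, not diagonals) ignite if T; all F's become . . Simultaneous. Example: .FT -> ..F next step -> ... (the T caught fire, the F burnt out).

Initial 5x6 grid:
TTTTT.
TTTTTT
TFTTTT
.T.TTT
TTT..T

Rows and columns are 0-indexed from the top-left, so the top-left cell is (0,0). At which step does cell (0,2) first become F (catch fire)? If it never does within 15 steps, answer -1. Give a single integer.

Step 1: cell (0,2)='T' (+4 fires, +1 burnt)
Step 2: cell (0,2)='T' (+5 fires, +4 burnt)
Step 3: cell (0,2)='F' (+7 fires, +5 burnt)
  -> target ignites at step 3
Step 4: cell (0,2)='.' (+4 fires, +7 burnt)
Step 5: cell (0,2)='.' (+3 fires, +4 burnt)
Step 6: cell (0,2)='.' (+1 fires, +3 burnt)
Step 7: cell (0,2)='.' (+0 fires, +1 burnt)
  fire out at step 7

3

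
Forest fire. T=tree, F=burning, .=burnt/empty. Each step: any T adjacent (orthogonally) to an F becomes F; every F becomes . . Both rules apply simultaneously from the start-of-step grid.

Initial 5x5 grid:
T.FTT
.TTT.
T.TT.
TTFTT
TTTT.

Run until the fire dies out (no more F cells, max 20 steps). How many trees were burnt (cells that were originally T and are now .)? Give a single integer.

Answer: 16

Derivation:
Step 1: +6 fires, +2 burnt (F count now 6)
Step 2: +8 fires, +6 burnt (F count now 8)
Step 3: +2 fires, +8 burnt (F count now 2)
Step 4: +0 fires, +2 burnt (F count now 0)
Fire out after step 4
Initially T: 17, now '.': 24
Total burnt (originally-T cells now '.'): 16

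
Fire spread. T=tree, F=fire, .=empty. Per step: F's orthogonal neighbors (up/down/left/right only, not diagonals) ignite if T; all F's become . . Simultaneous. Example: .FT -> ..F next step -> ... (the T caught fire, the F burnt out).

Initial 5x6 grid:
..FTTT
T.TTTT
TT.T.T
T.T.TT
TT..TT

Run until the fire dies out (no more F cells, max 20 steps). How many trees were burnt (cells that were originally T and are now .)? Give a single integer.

Answer: 13

Derivation:
Step 1: +2 fires, +1 burnt (F count now 2)
Step 2: +2 fires, +2 burnt (F count now 2)
Step 3: +3 fires, +2 burnt (F count now 3)
Step 4: +1 fires, +3 burnt (F count now 1)
Step 5: +1 fires, +1 burnt (F count now 1)
Step 6: +1 fires, +1 burnt (F count now 1)
Step 7: +2 fires, +1 burnt (F count now 2)
Step 8: +1 fires, +2 burnt (F count now 1)
Step 9: +0 fires, +1 burnt (F count now 0)
Fire out after step 9
Initially T: 20, now '.': 23
Total burnt (originally-T cells now '.'): 13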